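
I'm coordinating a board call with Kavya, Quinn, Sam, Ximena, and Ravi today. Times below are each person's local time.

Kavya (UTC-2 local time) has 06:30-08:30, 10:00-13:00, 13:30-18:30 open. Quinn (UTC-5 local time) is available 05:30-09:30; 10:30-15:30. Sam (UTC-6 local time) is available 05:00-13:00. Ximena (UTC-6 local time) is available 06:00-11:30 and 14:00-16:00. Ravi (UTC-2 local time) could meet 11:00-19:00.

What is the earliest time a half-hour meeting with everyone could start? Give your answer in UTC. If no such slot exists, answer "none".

Kavya in UTC: 08:30-10:30, 12:00-15:00, 15:30-20:30 (add 2h to convert from UTC-2).
Quinn in UTC: 10:30-14:30, 15:30-20:30 (add 5h to convert from UTC-5).
Sam in UTC: 11:00-19:00 (add 6h to convert from UTC-6).
Ximena in UTC: 12:00-17:30, 20:00-22:00 (add 6h to convert from UTC-6).
Ravi in UTC: 13:00-21:00 (add 2h to convert from UTC-2).
Kavya ∩ Quinn: 12:00-14:30, 15:30-20:30.
Kavya ∩ Quinn ∩ Sam: 12:00-14:30, 15:30-19:00.
Kavya ∩ Quinn ∩ Sam ∩ Ximena: 12:00-14:30, 15:30-17:30.
Kavya ∩ Quinn ∩ Sam ∩ Ximena ∩ Ravi: 13:00-14:30, 15:30-17:30.
The first common window of at least 30 minutes is 13:00-14:30, so the earliest start is 13:00.

13:00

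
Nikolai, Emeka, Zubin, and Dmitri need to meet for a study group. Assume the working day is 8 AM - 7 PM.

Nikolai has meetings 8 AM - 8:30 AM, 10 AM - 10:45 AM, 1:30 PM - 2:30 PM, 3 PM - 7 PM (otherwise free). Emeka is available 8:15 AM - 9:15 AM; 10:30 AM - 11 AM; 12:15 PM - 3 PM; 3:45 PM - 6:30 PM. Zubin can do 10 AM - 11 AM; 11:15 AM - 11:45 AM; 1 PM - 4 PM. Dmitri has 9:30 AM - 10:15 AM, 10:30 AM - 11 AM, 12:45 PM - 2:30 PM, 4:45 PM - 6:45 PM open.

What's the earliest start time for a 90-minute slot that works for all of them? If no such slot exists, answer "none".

Nikolai free: 08:30-10:00, 10:45-13:30, 14:30-15:00 (invert busy blocks within the working day).
Emeka free: 08:15-09:15, 10:30-11:00, 12:15-15:00, 15:45-18:30.
Zubin free: 10:00-11:00, 11:15-11:45, 13:00-16:00.
Dmitri free: 09:30-10:15, 10:30-11:00, 12:45-14:30, 16:45-18:45.
Nikolai ∩ Emeka: 08:30-09:15, 10:45-11:00, 12:15-13:30, 14:30-15:00.
Nikolai ∩ Emeka ∩ Zubin: 10:45-11:00, 13:00-13:30, 14:30-15:00.
Nikolai ∩ Emeka ∩ Zubin ∩ Dmitri: 10:45-11:00, 13:00-13:30.
No common window is at least 90 minutes long.

none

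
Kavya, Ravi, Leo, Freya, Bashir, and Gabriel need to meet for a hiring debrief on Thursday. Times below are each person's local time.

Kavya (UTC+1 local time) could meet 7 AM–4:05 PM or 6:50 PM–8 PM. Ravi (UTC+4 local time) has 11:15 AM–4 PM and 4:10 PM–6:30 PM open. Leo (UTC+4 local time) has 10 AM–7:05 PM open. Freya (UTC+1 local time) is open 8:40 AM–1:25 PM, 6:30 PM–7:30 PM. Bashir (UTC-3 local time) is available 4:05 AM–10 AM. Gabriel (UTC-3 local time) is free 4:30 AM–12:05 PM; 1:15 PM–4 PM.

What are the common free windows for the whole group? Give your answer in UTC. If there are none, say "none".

07:40-12:00, 12:10-12:25

Kavya in UTC: 06:00-15:05, 17:50-19:00 (subtract 1h to convert from UTC+1).
Ravi in UTC: 07:15-12:00, 12:10-14:30 (subtract 4h to convert from UTC+4).
Leo in UTC: 06:00-15:05 (subtract 4h to convert from UTC+4).
Freya in UTC: 07:40-12:25, 17:30-18:30 (subtract 1h to convert from UTC+1).
Bashir in UTC: 07:05-13:00 (add 3h to convert from UTC-3).
Gabriel in UTC: 07:30-15:05, 16:15-19:00 (add 3h to convert from UTC-3).
Kavya ∩ Ravi: 07:15-12:00, 12:10-14:30.
Kavya ∩ Ravi ∩ Leo: 07:15-12:00, 12:10-14:30.
Kavya ∩ Ravi ∩ Leo ∩ Freya: 07:40-12:00, 12:10-12:25.
Kavya ∩ Ravi ∩ Leo ∩ Freya ∩ Bashir: 07:40-12:00, 12:10-12:25.
Kavya ∩ Ravi ∩ Leo ∩ Freya ∩ Bashir ∩ Gabriel: 07:40-12:00, 12:10-12:25.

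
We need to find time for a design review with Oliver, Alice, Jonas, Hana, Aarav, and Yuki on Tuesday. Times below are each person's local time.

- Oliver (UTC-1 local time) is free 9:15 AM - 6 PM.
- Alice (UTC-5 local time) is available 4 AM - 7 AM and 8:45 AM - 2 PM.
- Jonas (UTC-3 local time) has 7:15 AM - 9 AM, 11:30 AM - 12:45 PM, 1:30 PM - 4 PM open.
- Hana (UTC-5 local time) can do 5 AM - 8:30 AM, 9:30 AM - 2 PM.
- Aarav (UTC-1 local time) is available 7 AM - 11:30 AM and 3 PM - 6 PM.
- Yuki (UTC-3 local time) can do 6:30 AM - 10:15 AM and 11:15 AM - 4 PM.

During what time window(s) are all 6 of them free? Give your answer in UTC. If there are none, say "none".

10:15-12:00, 16:30-19:00

Oliver in UTC: 10:15-19:00 (add 1h to convert from UTC-1).
Alice in UTC: 09:00-12:00, 13:45-19:00 (add 5h to convert from UTC-5).
Jonas in UTC: 10:15-12:00, 14:30-15:45, 16:30-19:00 (add 3h to convert from UTC-3).
Hana in UTC: 10:00-13:30, 14:30-19:00 (add 5h to convert from UTC-5).
Aarav in UTC: 08:00-12:30, 16:00-19:00 (add 1h to convert from UTC-1).
Yuki in UTC: 09:30-13:15, 14:15-19:00 (add 3h to convert from UTC-3).
Oliver ∩ Alice: 10:15-12:00, 13:45-19:00.
Oliver ∩ Alice ∩ Jonas: 10:15-12:00, 14:30-15:45, 16:30-19:00.
Oliver ∩ Alice ∩ Jonas ∩ Hana: 10:15-12:00, 14:30-15:45, 16:30-19:00.
Oliver ∩ Alice ∩ Jonas ∩ Hana ∩ Aarav: 10:15-12:00, 16:30-19:00.
Oliver ∩ Alice ∩ Jonas ∩ Hana ∩ Aarav ∩ Yuki: 10:15-12:00, 16:30-19:00.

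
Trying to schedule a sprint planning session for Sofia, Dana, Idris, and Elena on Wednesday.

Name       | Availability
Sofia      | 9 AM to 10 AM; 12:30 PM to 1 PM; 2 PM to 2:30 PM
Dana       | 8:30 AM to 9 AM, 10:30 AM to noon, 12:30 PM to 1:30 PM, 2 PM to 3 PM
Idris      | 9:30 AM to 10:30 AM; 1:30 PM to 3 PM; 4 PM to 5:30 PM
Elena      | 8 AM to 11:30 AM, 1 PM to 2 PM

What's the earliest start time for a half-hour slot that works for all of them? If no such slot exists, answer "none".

Sofia ∩ Dana: 12:30-13:00, 14:00-14:30.
Sofia ∩ Dana ∩ Idris: 14:00-14:30.
Sofia ∩ Dana ∩ Idris ∩ Elena: ∅.
There is no time when everyone is free.
No common window is at least 30 minutes long.

none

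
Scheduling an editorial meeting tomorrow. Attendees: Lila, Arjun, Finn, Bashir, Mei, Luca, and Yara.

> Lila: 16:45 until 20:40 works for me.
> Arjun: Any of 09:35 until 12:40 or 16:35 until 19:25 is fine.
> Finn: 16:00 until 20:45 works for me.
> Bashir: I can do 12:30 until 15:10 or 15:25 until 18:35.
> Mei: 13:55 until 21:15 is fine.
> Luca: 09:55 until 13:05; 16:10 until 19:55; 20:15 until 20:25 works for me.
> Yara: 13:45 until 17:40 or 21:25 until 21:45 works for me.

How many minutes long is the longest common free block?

Lila ∩ Arjun: 16:45-19:25.
Lila ∩ Arjun ∩ Finn: 16:45-19:25.
Lila ∩ Arjun ∩ Finn ∩ Bashir: 16:45-18:35.
Lila ∩ Arjun ∩ Finn ∩ Bashir ∩ Mei: 16:45-18:35.
Lila ∩ Arjun ∩ Finn ∩ Bashir ∩ Mei ∩ Luca: 16:45-18:35.
Lila ∩ Arjun ∩ Finn ∩ Bashir ∩ Mei ∩ Luca ∩ Yara: 16:45-17:40.
The longest is 16:45-17:40 at 55 minutes.

55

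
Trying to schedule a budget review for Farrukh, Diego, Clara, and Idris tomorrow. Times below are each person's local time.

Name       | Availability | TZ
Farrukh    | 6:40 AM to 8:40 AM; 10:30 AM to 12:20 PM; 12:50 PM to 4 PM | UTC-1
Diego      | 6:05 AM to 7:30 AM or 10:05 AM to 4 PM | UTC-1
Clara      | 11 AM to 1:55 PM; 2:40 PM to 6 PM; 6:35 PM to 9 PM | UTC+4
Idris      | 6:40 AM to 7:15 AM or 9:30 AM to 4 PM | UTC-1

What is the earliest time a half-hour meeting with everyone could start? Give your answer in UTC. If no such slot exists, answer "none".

Farrukh in UTC: 07:40-09:40, 11:30-13:20, 13:50-17:00 (add 1h to convert from UTC-1).
Diego in UTC: 07:05-08:30, 11:05-17:00 (add 1h to convert from UTC-1).
Clara in UTC: 07:00-09:55, 10:40-14:00, 14:35-17:00 (subtract 4h to convert from UTC+4).
Idris in UTC: 07:40-08:15, 10:30-17:00 (add 1h to convert from UTC-1).
Farrukh ∩ Diego: 07:40-08:30, 11:30-13:20, 13:50-17:00.
Farrukh ∩ Diego ∩ Clara: 07:40-08:30, 11:30-13:20, 13:50-14:00, 14:35-17:00.
Farrukh ∩ Diego ∩ Clara ∩ Idris: 07:40-08:15, 11:30-13:20, 13:50-14:00, 14:35-17:00.
The first common window of at least 30 minutes is 07:40-08:15, so the earliest start is 07:40.

07:40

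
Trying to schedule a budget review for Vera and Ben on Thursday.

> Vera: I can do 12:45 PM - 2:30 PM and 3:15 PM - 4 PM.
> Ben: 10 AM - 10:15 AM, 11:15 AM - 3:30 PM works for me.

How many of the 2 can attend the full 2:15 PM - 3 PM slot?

1

Ben can make the full 14:15-15:00 slot — that's 1.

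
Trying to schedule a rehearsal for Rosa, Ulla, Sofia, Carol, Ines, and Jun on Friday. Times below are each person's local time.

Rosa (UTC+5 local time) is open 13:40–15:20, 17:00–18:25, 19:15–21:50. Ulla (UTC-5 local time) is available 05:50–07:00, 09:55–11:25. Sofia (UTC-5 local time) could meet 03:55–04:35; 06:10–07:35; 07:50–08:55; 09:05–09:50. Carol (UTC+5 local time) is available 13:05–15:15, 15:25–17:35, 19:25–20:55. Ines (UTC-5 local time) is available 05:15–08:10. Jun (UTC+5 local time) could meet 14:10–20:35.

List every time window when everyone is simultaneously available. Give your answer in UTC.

none

Rosa in UTC: 08:40-10:20, 12:00-13:25, 14:15-16:50 (subtract 5h to convert from UTC+5).
Ulla in UTC: 10:50-12:00, 14:55-16:25 (add 5h to convert from UTC-5).
Sofia in UTC: 08:55-09:35, 11:10-12:35, 12:50-13:55, 14:05-14:50 (add 5h to convert from UTC-5).
Carol in UTC: 08:05-10:15, 10:25-12:35, 14:25-15:55 (subtract 5h to convert from UTC+5).
Ines in UTC: 10:15-13:10 (add 5h to convert from UTC-5).
Jun in UTC: 09:10-15:35 (subtract 5h to convert from UTC+5).
Rosa ∩ Ulla: 14:55-16:25.
Rosa ∩ Ulla ∩ Sofia: ∅.
Rosa ∩ Ulla ∩ Sofia ∩ Carol: ∅.
Rosa ∩ Ulla ∩ Sofia ∩ Carol ∩ Ines: ∅.
Rosa ∩ Ulla ∩ Sofia ∩ Carol ∩ Ines ∩ Jun: ∅.
There is no time when everyone is free.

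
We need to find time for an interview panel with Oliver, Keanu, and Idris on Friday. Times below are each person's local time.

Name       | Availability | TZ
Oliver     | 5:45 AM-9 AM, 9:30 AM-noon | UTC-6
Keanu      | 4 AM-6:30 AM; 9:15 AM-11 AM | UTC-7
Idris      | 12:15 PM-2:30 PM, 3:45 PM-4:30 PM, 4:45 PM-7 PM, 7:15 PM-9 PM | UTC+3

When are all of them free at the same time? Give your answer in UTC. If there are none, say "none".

12:45-13:30, 16:15-18:00

Oliver in UTC: 11:45-15:00, 15:30-18:00 (add 6h to convert from UTC-6).
Keanu in UTC: 11:00-13:30, 16:15-18:00 (add 7h to convert from UTC-7).
Idris in UTC: 09:15-11:30, 12:45-13:30, 13:45-16:00, 16:15-18:00 (subtract 3h to convert from UTC+3).
Oliver ∩ Keanu: 11:45-13:30, 16:15-18:00.
Oliver ∩ Keanu ∩ Idris: 12:45-13:30, 16:15-18:00.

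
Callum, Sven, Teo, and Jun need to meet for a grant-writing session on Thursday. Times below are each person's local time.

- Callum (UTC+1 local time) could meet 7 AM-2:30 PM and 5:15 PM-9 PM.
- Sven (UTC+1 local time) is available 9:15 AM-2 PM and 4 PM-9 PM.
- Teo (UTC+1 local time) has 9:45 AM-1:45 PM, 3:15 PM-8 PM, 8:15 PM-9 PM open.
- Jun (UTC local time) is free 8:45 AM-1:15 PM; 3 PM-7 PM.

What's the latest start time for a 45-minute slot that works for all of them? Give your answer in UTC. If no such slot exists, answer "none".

Callum in UTC: 06:00-13:30, 16:15-20:00 (subtract 1h to convert from UTC+1).
Sven in UTC: 08:15-13:00, 15:00-20:00 (subtract 1h to convert from UTC+1).
Teo in UTC: 08:45-12:45, 14:15-19:00, 19:15-20:00 (subtract 1h to convert from UTC+1).
Jun in UTC: 08:45-13:15, 15:00-19:00.
Callum ∩ Sven: 08:15-13:00, 16:15-20:00.
Callum ∩ Sven ∩ Teo: 08:45-12:45, 16:15-19:00, 19:15-20:00.
Callum ∩ Sven ∩ Teo ∩ Jun: 08:45-12:45, 16:15-19:00.
The last common window of at least 45 minutes is 16:15-19:00; a 45-minute meeting can start as late as 18:15 and still end by 19:00.

18:15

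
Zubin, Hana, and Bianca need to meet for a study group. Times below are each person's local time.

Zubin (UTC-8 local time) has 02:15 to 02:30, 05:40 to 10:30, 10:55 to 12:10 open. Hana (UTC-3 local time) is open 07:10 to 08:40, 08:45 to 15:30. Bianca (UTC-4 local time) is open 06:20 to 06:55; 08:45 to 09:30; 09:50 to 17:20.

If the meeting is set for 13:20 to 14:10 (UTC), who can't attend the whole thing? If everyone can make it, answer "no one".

Bianca, Zubin

Zubin in UTC: 10:15-10:30, 13:40-18:30, 18:55-20:10 (add 8h to convert from UTC-8).
Hana in UTC: 10:10-11:40, 11:45-18:30 (add 3h to convert from UTC-3).
Bianca in UTC: 10:20-10:55, 12:45-13:30, 13:50-21:20 (add 4h to convert from UTC-4).
Zubin: not fully free for 13:20-14:10. Hana: free for 13:20-14:10. Bianca: not fully free for 13:20-14:10.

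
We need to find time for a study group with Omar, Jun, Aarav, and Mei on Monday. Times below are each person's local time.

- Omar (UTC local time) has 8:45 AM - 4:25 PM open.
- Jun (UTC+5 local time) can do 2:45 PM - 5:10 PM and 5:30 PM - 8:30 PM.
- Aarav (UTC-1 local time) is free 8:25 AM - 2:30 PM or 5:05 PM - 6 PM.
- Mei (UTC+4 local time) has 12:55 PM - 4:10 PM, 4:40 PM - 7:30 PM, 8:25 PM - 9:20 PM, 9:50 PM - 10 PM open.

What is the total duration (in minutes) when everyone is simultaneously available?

Omar in UTC: 08:45-16:25.
Jun in UTC: 09:45-12:10, 12:30-15:30 (subtract 5h to convert from UTC+5).
Aarav in UTC: 09:25-15:30, 18:05-19:00 (add 1h to convert from UTC-1).
Mei in UTC: 08:55-12:10, 12:40-15:30, 16:25-17:20, 17:50-18:00 (subtract 4h to convert from UTC+4).
Omar ∩ Jun: 09:45-12:10, 12:30-15:30.
Omar ∩ Jun ∩ Aarav: 09:45-12:10, 12:30-15:30.
Omar ∩ Jun ∩ Aarav ∩ Mei: 09:45-12:10, 12:40-15:30.
Those are the intersection windows.
Summing the common windows: 145 + 170 = 315 minutes.

315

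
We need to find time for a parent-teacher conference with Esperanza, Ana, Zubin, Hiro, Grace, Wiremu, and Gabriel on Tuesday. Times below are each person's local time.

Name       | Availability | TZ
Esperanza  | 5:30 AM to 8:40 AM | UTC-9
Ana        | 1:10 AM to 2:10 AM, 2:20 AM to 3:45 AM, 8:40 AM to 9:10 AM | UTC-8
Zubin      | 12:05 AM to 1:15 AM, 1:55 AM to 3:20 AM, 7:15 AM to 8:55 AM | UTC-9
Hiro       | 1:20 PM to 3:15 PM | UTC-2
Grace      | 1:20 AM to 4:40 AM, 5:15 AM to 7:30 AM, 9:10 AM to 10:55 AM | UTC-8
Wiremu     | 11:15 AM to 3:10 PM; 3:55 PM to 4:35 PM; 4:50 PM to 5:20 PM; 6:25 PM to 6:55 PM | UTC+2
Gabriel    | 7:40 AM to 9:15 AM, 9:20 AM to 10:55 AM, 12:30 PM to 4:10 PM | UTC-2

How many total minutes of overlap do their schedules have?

Esperanza in UTC: 14:30-17:40 (add 9h to convert from UTC-9).
Ana in UTC: 09:10-10:10, 10:20-11:45, 16:40-17:10 (add 8h to convert from UTC-8).
Zubin in UTC: 09:05-10:15, 10:55-12:20, 16:15-17:55 (add 9h to convert from UTC-9).
Hiro in UTC: 15:20-17:15 (add 2h to convert from UTC-2).
Grace in UTC: 09:20-12:40, 13:15-15:30, 17:10-18:55 (add 8h to convert from UTC-8).
Wiremu in UTC: 09:15-13:10, 13:55-14:35, 14:50-15:20, 16:25-16:55 (subtract 2h to convert from UTC+2).
Gabriel in UTC: 09:40-11:15, 11:20-12:55, 14:30-18:10 (add 2h to convert from UTC-2).
Esperanza ∩ Ana: 16:40-17:10.
Esperanza ∩ Ana ∩ Zubin: 16:40-17:10.
Esperanza ∩ Ana ∩ Zubin ∩ Hiro: 16:40-17:10.
Esperanza ∩ Ana ∩ Zubin ∩ Hiro ∩ Grace: ∅.
Esperanza ∩ Ana ∩ Zubin ∩ Hiro ∩ Grace ∩ Wiremu: ∅.
Esperanza ∩ Ana ∩ Zubin ∩ Hiro ∩ Grace ∩ Wiremu ∩ Gabriel: ∅.
There is no time when everyone is free.
There is no common window, so the total is 0 minutes.

0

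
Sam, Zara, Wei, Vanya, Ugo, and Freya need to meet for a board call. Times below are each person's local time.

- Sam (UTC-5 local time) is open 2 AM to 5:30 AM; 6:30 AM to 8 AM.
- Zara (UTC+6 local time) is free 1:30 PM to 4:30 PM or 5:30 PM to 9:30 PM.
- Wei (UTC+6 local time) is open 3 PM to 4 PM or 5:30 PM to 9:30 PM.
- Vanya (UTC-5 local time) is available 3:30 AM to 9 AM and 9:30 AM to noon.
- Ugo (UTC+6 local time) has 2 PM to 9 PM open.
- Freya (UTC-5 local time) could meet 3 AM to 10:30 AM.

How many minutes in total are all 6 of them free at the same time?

150

Sam in UTC: 07:00-10:30, 11:30-13:00 (add 5h to convert from UTC-5).
Zara in UTC: 07:30-10:30, 11:30-15:30 (subtract 6h to convert from UTC+6).
Wei in UTC: 09:00-10:00, 11:30-15:30 (subtract 6h to convert from UTC+6).
Vanya in UTC: 08:30-14:00, 14:30-17:00 (add 5h to convert from UTC-5).
Ugo in UTC: 08:00-15:00 (subtract 6h to convert from UTC+6).
Freya in UTC: 08:00-15:30 (add 5h to convert from UTC-5).
Sam ∩ Zara: 07:30-10:30, 11:30-13:00.
Sam ∩ Zara ∩ Wei: 09:00-10:00, 11:30-13:00.
Sam ∩ Zara ∩ Wei ∩ Vanya: 09:00-10:00, 11:30-13:00.
Sam ∩ Zara ∩ Wei ∩ Vanya ∩ Ugo: 09:00-10:00, 11:30-13:00.
Sam ∩ Zara ∩ Wei ∩ Vanya ∩ Ugo ∩ Freya: 09:00-10:00, 11:30-13:00.
So the common availability across everyone is 09:00-10:00, 11:30-13:00.
Summing the common windows: 60 + 90 = 150 minutes.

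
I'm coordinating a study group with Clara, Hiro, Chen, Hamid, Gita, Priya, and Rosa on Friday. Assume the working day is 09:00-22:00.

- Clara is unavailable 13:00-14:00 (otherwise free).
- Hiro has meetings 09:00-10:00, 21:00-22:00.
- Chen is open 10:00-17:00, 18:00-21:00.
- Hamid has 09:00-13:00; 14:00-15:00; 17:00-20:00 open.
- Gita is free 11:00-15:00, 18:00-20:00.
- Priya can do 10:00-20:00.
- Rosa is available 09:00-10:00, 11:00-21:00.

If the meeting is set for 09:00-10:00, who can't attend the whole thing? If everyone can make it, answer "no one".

Clara free: 09:00-13:00, 14:00-22:00 (invert busy blocks within the working day).
Hiro free: 10:00-21:00 (invert busy blocks within the working day).
Chen free: 10:00-17:00, 18:00-21:00.
Hamid free: 09:00-13:00, 14:00-15:00, 17:00-20:00.
Gita free: 11:00-15:00, 18:00-20:00.
Priya free: 10:00-20:00.
Rosa free: 09:00-10:00, 11:00-21:00.
Clara: free for 09:00-10:00. Hiro: not fully free for 09:00-10:00. Chen: not fully free for 09:00-10:00. Hamid: free for 09:00-10:00. Gita: not fully free for 09:00-10:00. Priya: not fully free for 09:00-10:00. Rosa: free for 09:00-10:00.

Chen, Gita, Hiro, Priya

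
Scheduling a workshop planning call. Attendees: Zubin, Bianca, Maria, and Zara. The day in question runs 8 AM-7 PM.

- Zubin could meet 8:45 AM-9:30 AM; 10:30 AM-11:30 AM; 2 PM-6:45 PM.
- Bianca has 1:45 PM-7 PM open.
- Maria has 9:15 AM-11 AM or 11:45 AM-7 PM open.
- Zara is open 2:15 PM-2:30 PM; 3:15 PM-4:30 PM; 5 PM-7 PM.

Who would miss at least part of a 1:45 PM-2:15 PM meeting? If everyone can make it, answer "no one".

Zubin: not fully free for 13:45-14:15. Bianca: free for 13:45-14:15. Maria: free for 13:45-14:15. Zara: not fully free for 13:45-14:15.

Zara, Zubin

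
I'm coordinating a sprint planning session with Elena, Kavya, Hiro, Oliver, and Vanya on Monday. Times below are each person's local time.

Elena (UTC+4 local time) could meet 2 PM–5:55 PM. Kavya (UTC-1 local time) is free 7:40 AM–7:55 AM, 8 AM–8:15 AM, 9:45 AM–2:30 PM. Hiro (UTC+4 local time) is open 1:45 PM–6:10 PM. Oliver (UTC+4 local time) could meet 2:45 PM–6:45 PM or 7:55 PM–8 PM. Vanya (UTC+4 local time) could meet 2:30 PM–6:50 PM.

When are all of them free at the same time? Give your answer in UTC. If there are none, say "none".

Elena in UTC: 10:00-13:55 (subtract 4h to convert from UTC+4).
Kavya in UTC: 08:40-08:55, 09:00-09:15, 10:45-15:30 (add 1h to convert from UTC-1).
Hiro in UTC: 09:45-14:10 (subtract 4h to convert from UTC+4).
Oliver in UTC: 10:45-14:45, 15:55-16:00 (subtract 4h to convert from UTC+4).
Vanya in UTC: 10:30-14:50 (subtract 4h to convert from UTC+4).
Elena ∩ Kavya: 10:45-13:55.
Elena ∩ Kavya ∩ Hiro: 10:45-13:55.
Elena ∩ Kavya ∩ Hiro ∩ Oliver: 10:45-13:55.
Elena ∩ Kavya ∩ Hiro ∩ Oliver ∩ Vanya: 10:45-13:55.

10:45-13:55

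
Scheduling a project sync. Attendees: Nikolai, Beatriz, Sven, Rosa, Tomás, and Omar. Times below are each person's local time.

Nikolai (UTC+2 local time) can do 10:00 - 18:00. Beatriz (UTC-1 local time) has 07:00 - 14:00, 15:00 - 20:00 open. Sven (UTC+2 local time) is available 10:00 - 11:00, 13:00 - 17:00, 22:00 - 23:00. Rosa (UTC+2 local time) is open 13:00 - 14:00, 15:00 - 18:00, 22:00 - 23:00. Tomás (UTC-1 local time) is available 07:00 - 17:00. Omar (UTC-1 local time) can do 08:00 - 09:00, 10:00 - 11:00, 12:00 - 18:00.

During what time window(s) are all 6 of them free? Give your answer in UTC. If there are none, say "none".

Nikolai in UTC: 08:00-16:00 (subtract 2h to convert from UTC+2).
Beatriz in UTC: 08:00-15:00, 16:00-21:00 (add 1h to convert from UTC-1).
Sven in UTC: 08:00-09:00, 11:00-15:00, 20:00-21:00 (subtract 2h to convert from UTC+2).
Rosa in UTC: 11:00-12:00, 13:00-16:00, 20:00-21:00 (subtract 2h to convert from UTC+2).
Tomás in UTC: 08:00-18:00 (add 1h to convert from UTC-1).
Omar in UTC: 09:00-10:00, 11:00-12:00, 13:00-19:00 (add 1h to convert from UTC-1).
Nikolai ∩ Beatriz: 08:00-15:00.
Nikolai ∩ Beatriz ∩ Sven: 08:00-09:00, 11:00-15:00.
Nikolai ∩ Beatriz ∩ Sven ∩ Rosa: 11:00-12:00, 13:00-15:00.
Nikolai ∩ Beatriz ∩ Sven ∩ Rosa ∩ Tomás: 11:00-12:00, 13:00-15:00.
Nikolai ∩ Beatriz ∩ Sven ∩ Rosa ∩ Tomás ∩ Omar: 11:00-12:00, 13:00-15:00.

11:00-12:00, 13:00-15:00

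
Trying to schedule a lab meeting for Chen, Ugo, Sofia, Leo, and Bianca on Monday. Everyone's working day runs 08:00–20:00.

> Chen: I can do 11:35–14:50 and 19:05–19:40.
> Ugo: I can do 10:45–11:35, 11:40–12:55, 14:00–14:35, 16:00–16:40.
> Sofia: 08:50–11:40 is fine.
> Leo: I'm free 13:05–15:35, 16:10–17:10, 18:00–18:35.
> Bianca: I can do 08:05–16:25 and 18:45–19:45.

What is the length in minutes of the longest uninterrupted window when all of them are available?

Chen ∩ Ugo: 11:40-12:55, 14:00-14:35.
Chen ∩ Ugo ∩ Sofia: ∅.
Chen ∩ Ugo ∩ Sofia ∩ Leo: ∅.
Chen ∩ Ugo ∩ Sofia ∩ Leo ∩ Bianca: ∅.
There is no time when everyone is free.
No common window exists, so the longest block is 0 minutes.

0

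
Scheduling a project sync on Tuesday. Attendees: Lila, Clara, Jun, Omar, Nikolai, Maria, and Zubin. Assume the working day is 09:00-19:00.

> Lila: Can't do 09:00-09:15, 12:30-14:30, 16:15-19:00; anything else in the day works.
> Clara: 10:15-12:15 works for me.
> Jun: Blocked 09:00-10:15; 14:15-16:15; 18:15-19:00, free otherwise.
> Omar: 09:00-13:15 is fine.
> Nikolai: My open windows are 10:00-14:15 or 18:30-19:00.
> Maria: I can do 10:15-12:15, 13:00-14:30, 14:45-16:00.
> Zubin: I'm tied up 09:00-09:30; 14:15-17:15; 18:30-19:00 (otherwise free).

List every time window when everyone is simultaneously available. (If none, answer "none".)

Lila free: 09:15-12:30, 14:30-16:15 (invert busy blocks within the working day).
Clara free: 10:15-12:15.
Jun free: 10:15-14:15, 16:15-18:15 (invert busy blocks within the working day).
Omar free: 09:00-13:15.
Nikolai free: 10:00-14:15, 18:30-19:00.
Maria free: 10:15-12:15, 13:00-14:30, 14:45-16:00.
Zubin free: 09:30-14:15, 17:15-18:30 (invert busy blocks within the working day).
Lila ∩ Clara: 10:15-12:15.
Lila ∩ Clara ∩ Jun: 10:15-12:15.
Lila ∩ Clara ∩ Jun ∩ Omar: 10:15-12:15.
Lila ∩ Clara ∩ Jun ∩ Omar ∩ Nikolai: 10:15-12:15.
Lila ∩ Clara ∩ Jun ∩ Omar ∩ Nikolai ∩ Maria: 10:15-12:15.
Lila ∩ Clara ∩ Jun ∩ Omar ∩ Nikolai ∩ Maria ∩ Zubin: 10:15-12:15.
Those are the intersection windows.

10:15-12:15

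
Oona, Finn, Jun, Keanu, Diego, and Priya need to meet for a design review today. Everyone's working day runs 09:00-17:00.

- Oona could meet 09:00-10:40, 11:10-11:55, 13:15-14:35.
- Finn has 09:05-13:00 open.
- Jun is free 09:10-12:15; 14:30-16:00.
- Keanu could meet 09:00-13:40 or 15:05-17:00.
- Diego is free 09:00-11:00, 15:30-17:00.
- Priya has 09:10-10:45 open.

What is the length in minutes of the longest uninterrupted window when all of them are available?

Oona ∩ Finn: 09:05-10:40, 11:10-11:55.
Oona ∩ Finn ∩ Jun: 09:10-10:40, 11:10-11:55.
Oona ∩ Finn ∩ Jun ∩ Keanu: 09:10-10:40, 11:10-11:55.
Oona ∩ Finn ∩ Jun ∩ Keanu ∩ Diego: 09:10-10:40.
Oona ∩ Finn ∩ Jun ∩ Keanu ∩ Diego ∩ Priya: 09:10-10:40.
The longest is 09:10-10:40 at 90 minutes.

90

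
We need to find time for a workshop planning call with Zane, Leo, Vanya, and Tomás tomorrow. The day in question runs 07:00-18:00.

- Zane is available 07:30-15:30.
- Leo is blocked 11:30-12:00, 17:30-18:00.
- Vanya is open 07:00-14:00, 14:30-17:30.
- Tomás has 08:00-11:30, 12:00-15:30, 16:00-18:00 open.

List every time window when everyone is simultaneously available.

Zane free: 07:30-15:30.
Leo free: 07:00-11:30, 12:00-17:30 (invert busy blocks within the working day).
Vanya free: 07:00-14:00, 14:30-17:30.
Tomás free: 08:00-11:30, 12:00-15:30, 16:00-18:00.
Zane ∩ Leo: 07:30-11:30, 12:00-15:30.
Zane ∩ Leo ∩ Vanya: 07:30-11:30, 12:00-14:00, 14:30-15:30.
Zane ∩ Leo ∩ Vanya ∩ Tomás: 08:00-11:30, 12:00-14:00, 14:30-15:30.
So the common availability across everyone is 08:00-11:30, 12:00-14:00, 14:30-15:30.

08:00-11:30, 12:00-14:00, 14:30-15:30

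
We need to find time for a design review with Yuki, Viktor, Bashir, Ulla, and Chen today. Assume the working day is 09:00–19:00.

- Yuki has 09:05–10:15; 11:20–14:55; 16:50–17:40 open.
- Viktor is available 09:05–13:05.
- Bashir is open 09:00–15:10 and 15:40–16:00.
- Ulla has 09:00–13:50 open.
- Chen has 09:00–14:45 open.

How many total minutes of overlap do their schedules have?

175

Yuki ∩ Viktor: 09:05-10:15, 11:20-13:05.
Yuki ∩ Viktor ∩ Bashir: 09:05-10:15, 11:20-13:05.
Yuki ∩ Viktor ∩ Bashir ∩ Ulla: 09:05-10:15, 11:20-13:05.
Yuki ∩ Viktor ∩ Bashir ∩ Ulla ∩ Chen: 09:05-10:15, 11:20-13:05.
Summing the common windows: 70 + 105 = 175 minutes.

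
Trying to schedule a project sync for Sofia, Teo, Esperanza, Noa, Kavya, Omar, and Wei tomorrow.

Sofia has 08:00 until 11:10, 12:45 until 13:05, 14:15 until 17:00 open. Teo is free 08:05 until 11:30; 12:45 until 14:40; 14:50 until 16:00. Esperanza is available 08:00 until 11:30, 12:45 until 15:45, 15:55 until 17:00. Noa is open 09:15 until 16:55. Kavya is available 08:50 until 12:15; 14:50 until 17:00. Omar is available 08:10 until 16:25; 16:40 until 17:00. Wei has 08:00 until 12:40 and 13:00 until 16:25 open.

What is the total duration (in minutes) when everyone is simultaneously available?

175

Sofia ∩ Teo: 08:05-11:10, 12:45-13:05, 14:15-14:40, 14:50-16:00.
Sofia ∩ Teo ∩ Esperanza: 08:05-11:10, 12:45-13:05, 14:15-14:40, 14:50-15:45, 15:55-16:00.
Sofia ∩ Teo ∩ Esperanza ∩ Noa: 09:15-11:10, 12:45-13:05, 14:15-14:40, 14:50-15:45, 15:55-16:00.
Sofia ∩ Teo ∩ Esperanza ∩ Noa ∩ Kavya: 09:15-11:10, 14:50-15:45, 15:55-16:00.
Sofia ∩ Teo ∩ Esperanza ∩ Noa ∩ Kavya ∩ Omar: 09:15-11:10, 14:50-15:45, 15:55-16:00.
Sofia ∩ Teo ∩ Esperanza ∩ Noa ∩ Kavya ∩ Omar ∩ Wei: 09:15-11:10, 14:50-15:45, 15:55-16:00.
So the common availability across everyone is 09:15-11:10, 14:50-15:45, 15:55-16:00.
Summing the common windows: 115 + 55 + 5 = 175 minutes.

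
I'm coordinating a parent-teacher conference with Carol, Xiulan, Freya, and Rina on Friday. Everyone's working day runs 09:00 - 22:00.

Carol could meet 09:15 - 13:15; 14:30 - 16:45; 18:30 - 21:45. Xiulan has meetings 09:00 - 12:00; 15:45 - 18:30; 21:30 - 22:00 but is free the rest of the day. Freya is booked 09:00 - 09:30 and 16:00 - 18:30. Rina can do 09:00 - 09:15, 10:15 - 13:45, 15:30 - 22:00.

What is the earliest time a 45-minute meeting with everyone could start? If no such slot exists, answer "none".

Carol free: 09:15-13:15, 14:30-16:45, 18:30-21:45.
Xiulan free: 12:00-15:45, 18:30-21:30 (invert busy blocks within the working day).
Freya free: 09:30-16:00, 18:30-22:00 (invert busy blocks within the working day).
Rina free: 09:00-09:15, 10:15-13:45, 15:30-22:00.
Carol ∩ Xiulan: 12:00-13:15, 14:30-15:45, 18:30-21:30.
Carol ∩ Xiulan ∩ Freya: 12:00-13:15, 14:30-15:45, 18:30-21:30.
Carol ∩ Xiulan ∩ Freya ∩ Rina: 12:00-13:15, 15:30-15:45, 18:30-21:30.
The first common window of at least 45 minutes is 12:00-13:15, so the earliest start is 12:00.

12:00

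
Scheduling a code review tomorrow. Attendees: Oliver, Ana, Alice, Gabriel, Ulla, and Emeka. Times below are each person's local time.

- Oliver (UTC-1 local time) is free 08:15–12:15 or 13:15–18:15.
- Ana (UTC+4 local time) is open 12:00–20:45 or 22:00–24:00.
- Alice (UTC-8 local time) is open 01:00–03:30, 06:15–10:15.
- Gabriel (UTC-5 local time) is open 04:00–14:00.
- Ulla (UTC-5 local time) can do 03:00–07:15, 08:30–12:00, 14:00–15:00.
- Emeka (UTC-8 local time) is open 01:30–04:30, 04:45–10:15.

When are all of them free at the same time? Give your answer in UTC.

09:30-11:30, 14:15-16:45

Oliver in UTC: 09:15-13:15, 14:15-19:15 (add 1h to convert from UTC-1).
Ana in UTC: 08:00-16:45, 18:00-20:00 (subtract 4h to convert from UTC+4).
Alice in UTC: 09:00-11:30, 14:15-18:15 (add 8h to convert from UTC-8).
Gabriel in UTC: 09:00-19:00 (add 5h to convert from UTC-5).
Ulla in UTC: 08:00-12:15, 13:30-17:00, 19:00-20:00 (add 5h to convert from UTC-5).
Emeka in UTC: 09:30-12:30, 12:45-18:15 (add 8h to convert from UTC-8).
Oliver ∩ Ana: 09:15-13:15, 14:15-16:45, 18:00-19:15.
Oliver ∩ Ana ∩ Alice: 09:15-11:30, 14:15-16:45, 18:00-18:15.
Oliver ∩ Ana ∩ Alice ∩ Gabriel: 09:15-11:30, 14:15-16:45, 18:00-18:15.
Oliver ∩ Ana ∩ Alice ∩ Gabriel ∩ Ulla: 09:15-11:30, 14:15-16:45.
Oliver ∩ Ana ∩ Alice ∩ Gabriel ∩ Ulla ∩ Emeka: 09:30-11:30, 14:15-16:45.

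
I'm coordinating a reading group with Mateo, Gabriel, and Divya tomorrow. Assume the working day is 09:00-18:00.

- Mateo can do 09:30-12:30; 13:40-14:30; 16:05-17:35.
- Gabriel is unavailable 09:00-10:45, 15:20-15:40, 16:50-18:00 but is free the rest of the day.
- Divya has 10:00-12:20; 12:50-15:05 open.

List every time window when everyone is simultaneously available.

10:45-12:20, 13:40-14:30

Mateo free: 09:30-12:30, 13:40-14:30, 16:05-17:35.
Gabriel free: 10:45-15:20, 15:40-16:50 (invert busy blocks within the working day).
Divya free: 10:00-12:20, 12:50-15:05.
Mateo ∩ Gabriel: 10:45-12:30, 13:40-14:30, 16:05-16:50.
Mateo ∩ Gabriel ∩ Divya: 10:45-12:20, 13:40-14:30.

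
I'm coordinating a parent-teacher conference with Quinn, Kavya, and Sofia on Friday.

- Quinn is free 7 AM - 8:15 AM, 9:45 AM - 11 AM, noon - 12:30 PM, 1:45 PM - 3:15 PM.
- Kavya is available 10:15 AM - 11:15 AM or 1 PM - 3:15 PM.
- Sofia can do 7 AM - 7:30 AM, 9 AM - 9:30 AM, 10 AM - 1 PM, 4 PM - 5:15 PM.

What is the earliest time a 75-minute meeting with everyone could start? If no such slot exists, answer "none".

Quinn ∩ Kavya: 10:15-11:00, 13:45-15:15.
Quinn ∩ Kavya ∩ Sofia: 10:15-11:00.
So the common availability across everyone is 10:15-11:00.
No common window is at least 75 minutes long.

none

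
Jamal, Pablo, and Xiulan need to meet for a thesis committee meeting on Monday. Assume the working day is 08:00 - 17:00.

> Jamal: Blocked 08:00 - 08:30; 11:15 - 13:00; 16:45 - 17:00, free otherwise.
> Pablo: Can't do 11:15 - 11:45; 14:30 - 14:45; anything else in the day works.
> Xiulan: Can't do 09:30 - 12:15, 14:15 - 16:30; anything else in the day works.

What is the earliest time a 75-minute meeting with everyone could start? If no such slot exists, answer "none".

Jamal free: 08:30-11:15, 13:00-16:45 (invert busy blocks within the working day).
Pablo free: 08:00-11:15, 11:45-14:30, 14:45-17:00 (invert busy blocks within the working day).
Xiulan free: 08:00-09:30, 12:15-14:15, 16:30-17:00 (invert busy blocks within the working day).
Jamal ∩ Pablo: 08:30-11:15, 13:00-14:30, 14:45-16:45.
Jamal ∩ Pablo ∩ Xiulan: 08:30-09:30, 13:00-14:15, 16:30-16:45.
The first common window of at least 75 minutes is 13:00-14:15, so the earliest start is 13:00.

13:00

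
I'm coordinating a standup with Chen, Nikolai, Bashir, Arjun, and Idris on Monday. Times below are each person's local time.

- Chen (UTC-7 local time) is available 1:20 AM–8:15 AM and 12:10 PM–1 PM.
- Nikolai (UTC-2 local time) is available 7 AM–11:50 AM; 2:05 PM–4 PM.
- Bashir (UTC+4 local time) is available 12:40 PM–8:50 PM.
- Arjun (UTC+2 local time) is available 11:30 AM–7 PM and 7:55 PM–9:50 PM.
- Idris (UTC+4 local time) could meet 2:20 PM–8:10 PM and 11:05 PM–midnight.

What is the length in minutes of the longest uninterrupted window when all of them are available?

Chen in UTC: 08:20-15:15, 19:10-20:00 (add 7h to convert from UTC-7).
Nikolai in UTC: 09:00-13:50, 16:05-18:00 (add 2h to convert from UTC-2).
Bashir in UTC: 08:40-16:50 (subtract 4h to convert from UTC+4).
Arjun in UTC: 09:30-17:00, 17:55-19:50 (subtract 2h to convert from UTC+2).
Idris in UTC: 10:20-16:10, 19:05-20:00 (subtract 4h to convert from UTC+4).
Chen ∩ Nikolai: 09:00-13:50.
Chen ∩ Nikolai ∩ Bashir: 09:00-13:50.
Chen ∩ Nikolai ∩ Bashir ∩ Arjun: 09:30-13:50.
Chen ∩ Nikolai ∩ Bashir ∩ Arjun ∩ Idris: 10:20-13:50.
The longest is 10:20-13:50 at 210 minutes.

210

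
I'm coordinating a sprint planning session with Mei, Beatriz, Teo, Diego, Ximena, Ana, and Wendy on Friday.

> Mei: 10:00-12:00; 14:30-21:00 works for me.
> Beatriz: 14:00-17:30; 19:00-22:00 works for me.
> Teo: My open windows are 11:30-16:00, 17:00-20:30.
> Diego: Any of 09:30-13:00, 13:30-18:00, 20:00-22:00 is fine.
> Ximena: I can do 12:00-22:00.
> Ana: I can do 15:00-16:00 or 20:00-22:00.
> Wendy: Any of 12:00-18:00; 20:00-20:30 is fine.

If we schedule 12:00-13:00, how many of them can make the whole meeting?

Teo, Diego, Ximena, and Wendy can make the full 12:00-13:00 slot — that's 4.

4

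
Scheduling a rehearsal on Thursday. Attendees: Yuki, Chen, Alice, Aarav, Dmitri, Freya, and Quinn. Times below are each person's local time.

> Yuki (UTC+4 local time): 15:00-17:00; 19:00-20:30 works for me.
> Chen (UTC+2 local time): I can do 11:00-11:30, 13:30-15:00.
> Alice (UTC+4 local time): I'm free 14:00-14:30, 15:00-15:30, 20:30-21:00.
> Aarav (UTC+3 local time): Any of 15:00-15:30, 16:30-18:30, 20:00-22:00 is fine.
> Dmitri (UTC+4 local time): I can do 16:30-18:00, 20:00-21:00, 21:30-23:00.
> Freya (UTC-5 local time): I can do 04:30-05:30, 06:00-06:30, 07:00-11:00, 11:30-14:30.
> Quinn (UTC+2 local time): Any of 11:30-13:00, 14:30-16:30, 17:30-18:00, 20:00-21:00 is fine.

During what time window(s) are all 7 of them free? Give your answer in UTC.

Yuki in UTC: 11:00-13:00, 15:00-16:30 (subtract 4h to convert from UTC+4).
Chen in UTC: 09:00-09:30, 11:30-13:00 (subtract 2h to convert from UTC+2).
Alice in UTC: 10:00-10:30, 11:00-11:30, 16:30-17:00 (subtract 4h to convert from UTC+4).
Aarav in UTC: 12:00-12:30, 13:30-15:30, 17:00-19:00 (subtract 3h to convert from UTC+3).
Dmitri in UTC: 12:30-14:00, 16:00-17:00, 17:30-19:00 (subtract 4h to convert from UTC+4).
Freya in UTC: 09:30-10:30, 11:00-11:30, 12:00-16:00, 16:30-19:30 (add 5h to convert from UTC-5).
Quinn in UTC: 09:30-11:00, 12:30-14:30, 15:30-16:00, 18:00-19:00 (subtract 2h to convert from UTC+2).
Yuki ∩ Chen: 11:30-13:00.
Yuki ∩ Chen ∩ Alice: ∅.
Yuki ∩ Chen ∩ Alice ∩ Aarav: ∅.
Yuki ∩ Chen ∩ Alice ∩ Aarav ∩ Dmitri: ∅.
Yuki ∩ Chen ∩ Alice ∩ Aarav ∩ Dmitri ∩ Freya: ∅.
Yuki ∩ Chen ∩ Alice ∩ Aarav ∩ Dmitri ∩ Freya ∩ Quinn: ∅.
There is no time when everyone is free.

none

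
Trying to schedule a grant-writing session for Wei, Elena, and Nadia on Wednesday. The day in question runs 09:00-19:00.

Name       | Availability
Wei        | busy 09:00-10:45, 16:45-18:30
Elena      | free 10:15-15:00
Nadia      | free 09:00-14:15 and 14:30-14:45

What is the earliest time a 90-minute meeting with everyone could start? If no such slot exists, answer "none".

10:45

Wei free: 10:45-16:45, 18:30-19:00 (invert busy blocks within the working day).
Elena free: 10:15-15:00.
Nadia free: 09:00-14:15, 14:30-14:45.
Wei ∩ Elena: 10:45-15:00.
Wei ∩ Elena ∩ Nadia: 10:45-14:15, 14:30-14:45.
The first common window of at least 90 minutes is 10:45-14:15, so the earliest start is 10:45.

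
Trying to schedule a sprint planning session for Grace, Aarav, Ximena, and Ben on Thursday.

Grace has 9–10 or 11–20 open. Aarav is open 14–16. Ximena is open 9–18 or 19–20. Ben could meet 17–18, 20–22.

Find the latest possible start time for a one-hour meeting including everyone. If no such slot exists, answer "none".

Grace ∩ Aarav: 14:00-16:00.
Grace ∩ Aarav ∩ Ximena: 14:00-16:00.
Grace ∩ Aarav ∩ Ximena ∩ Ben: ∅.
There is no time when everyone is free.
No common window is at least 60 minutes long.

none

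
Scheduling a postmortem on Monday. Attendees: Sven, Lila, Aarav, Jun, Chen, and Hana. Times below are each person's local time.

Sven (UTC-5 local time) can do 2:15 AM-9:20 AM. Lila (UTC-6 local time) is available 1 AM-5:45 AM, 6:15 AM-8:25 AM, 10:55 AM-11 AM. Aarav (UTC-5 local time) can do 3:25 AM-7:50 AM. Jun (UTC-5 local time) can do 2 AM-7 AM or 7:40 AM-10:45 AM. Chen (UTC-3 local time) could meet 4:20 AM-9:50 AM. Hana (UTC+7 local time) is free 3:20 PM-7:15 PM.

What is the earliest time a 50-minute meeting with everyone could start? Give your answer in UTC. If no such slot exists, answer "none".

Sven in UTC: 07:15-14:20 (add 5h to convert from UTC-5).
Lila in UTC: 07:00-11:45, 12:15-14:25, 16:55-17:00 (add 6h to convert from UTC-6).
Aarav in UTC: 08:25-12:50 (add 5h to convert from UTC-5).
Jun in UTC: 07:00-12:00, 12:40-15:45 (add 5h to convert from UTC-5).
Chen in UTC: 07:20-12:50 (add 3h to convert from UTC-3).
Hana in UTC: 08:20-12:15 (subtract 7h to convert from UTC+7).
Sven ∩ Lila: 07:15-11:45, 12:15-14:20.
Sven ∩ Lila ∩ Aarav: 08:25-11:45, 12:15-12:50.
Sven ∩ Lila ∩ Aarav ∩ Jun: 08:25-11:45, 12:40-12:50.
Sven ∩ Lila ∩ Aarav ∩ Jun ∩ Chen: 08:25-11:45, 12:40-12:50.
Sven ∩ Lila ∩ Aarav ∩ Jun ∩ Chen ∩ Hana: 08:25-11:45.
The first common window of at least 50 minutes is 08:25-11:45, so the earliest start is 08:25.

08:25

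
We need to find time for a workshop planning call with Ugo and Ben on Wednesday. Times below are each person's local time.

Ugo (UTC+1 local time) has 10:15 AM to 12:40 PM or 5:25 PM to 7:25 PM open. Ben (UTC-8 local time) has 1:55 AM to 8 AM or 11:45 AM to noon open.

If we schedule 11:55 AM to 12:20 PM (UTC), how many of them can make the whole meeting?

1

Ugo in UTC: 09:15-11:40, 16:25-18:25 (subtract 1h to convert from UTC+1).
Ben in UTC: 09:55-16:00, 19:45-20:00 (add 8h to convert from UTC-8).
Ben can make the full 11:55-12:20 slot — that's 1.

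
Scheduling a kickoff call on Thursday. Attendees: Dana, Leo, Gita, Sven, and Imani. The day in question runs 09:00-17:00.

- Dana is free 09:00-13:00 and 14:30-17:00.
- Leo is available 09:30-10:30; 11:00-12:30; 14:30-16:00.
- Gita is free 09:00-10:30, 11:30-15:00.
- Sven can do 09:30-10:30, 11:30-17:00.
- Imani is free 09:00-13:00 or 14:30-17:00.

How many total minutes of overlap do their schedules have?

150

Dana ∩ Leo: 09:30-10:30, 11:00-12:30, 14:30-16:00.
Dana ∩ Leo ∩ Gita: 09:30-10:30, 11:30-12:30, 14:30-15:00.
Dana ∩ Leo ∩ Gita ∩ Sven: 09:30-10:30, 11:30-12:30, 14:30-15:00.
Dana ∩ Leo ∩ Gita ∩ Sven ∩ Imani: 09:30-10:30, 11:30-12:30, 14:30-15:00.
Summing the common windows: 60 + 60 + 30 = 150 minutes.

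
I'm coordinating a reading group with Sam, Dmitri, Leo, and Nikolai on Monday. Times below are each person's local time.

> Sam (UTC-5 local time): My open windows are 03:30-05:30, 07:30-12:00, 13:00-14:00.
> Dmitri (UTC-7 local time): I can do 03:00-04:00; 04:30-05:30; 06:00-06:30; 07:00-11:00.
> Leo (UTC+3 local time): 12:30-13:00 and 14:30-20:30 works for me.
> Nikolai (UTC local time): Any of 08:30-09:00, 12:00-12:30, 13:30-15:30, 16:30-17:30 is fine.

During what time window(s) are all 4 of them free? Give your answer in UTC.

Sam in UTC: 08:30-10:30, 12:30-17:00, 18:00-19:00 (add 5h to convert from UTC-5).
Dmitri in UTC: 10:00-11:00, 11:30-12:30, 13:00-13:30, 14:00-18:00 (add 7h to convert from UTC-7).
Leo in UTC: 09:30-10:00, 11:30-17:30 (subtract 3h to convert from UTC+3).
Nikolai in UTC: 08:30-09:00, 12:00-12:30, 13:30-15:30, 16:30-17:30.
Sam ∩ Dmitri: 10:00-10:30, 13:00-13:30, 14:00-17:00.
Sam ∩ Dmitri ∩ Leo: 13:00-13:30, 14:00-17:00.
Sam ∩ Dmitri ∩ Leo ∩ Nikolai: 14:00-15:30, 16:30-17:00.

14:00-15:30, 16:30-17:00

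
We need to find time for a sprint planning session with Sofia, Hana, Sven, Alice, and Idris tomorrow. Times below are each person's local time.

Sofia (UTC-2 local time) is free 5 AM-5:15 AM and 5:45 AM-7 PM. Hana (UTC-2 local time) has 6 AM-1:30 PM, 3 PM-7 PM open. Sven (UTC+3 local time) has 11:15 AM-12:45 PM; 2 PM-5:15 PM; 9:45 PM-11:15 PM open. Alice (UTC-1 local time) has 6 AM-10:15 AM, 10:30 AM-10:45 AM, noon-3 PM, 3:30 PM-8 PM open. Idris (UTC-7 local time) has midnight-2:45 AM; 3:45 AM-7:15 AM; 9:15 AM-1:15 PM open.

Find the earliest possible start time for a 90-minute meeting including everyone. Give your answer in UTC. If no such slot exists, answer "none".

08:15

Sofia in UTC: 07:00-07:15, 07:45-21:00 (add 2h to convert from UTC-2).
Hana in UTC: 08:00-15:30, 17:00-21:00 (add 2h to convert from UTC-2).
Sven in UTC: 08:15-09:45, 11:00-14:15, 18:45-20:15 (subtract 3h to convert from UTC+3).
Alice in UTC: 07:00-11:15, 11:30-11:45, 13:00-16:00, 16:30-21:00 (add 1h to convert from UTC-1).
Idris in UTC: 07:00-09:45, 10:45-14:15, 16:15-20:15 (add 7h to convert from UTC-7).
Sofia ∩ Hana: 08:00-15:30, 17:00-21:00.
Sofia ∩ Hana ∩ Sven: 08:15-09:45, 11:00-14:15, 18:45-20:15.
Sofia ∩ Hana ∩ Sven ∩ Alice: 08:15-09:45, 11:00-11:15, 11:30-11:45, 13:00-14:15, 18:45-20:15.
Sofia ∩ Hana ∩ Sven ∩ Alice ∩ Idris: 08:15-09:45, 11:00-11:15, 11:30-11:45, 13:00-14:15, 18:45-20:15.
So the common availability across everyone is 08:15-09:45, 11:00-11:15, 11:30-11:45, 13:00-14:15, 18:45-20:15.
The first common window of at least 90 minutes is 08:15-09:45, so the earliest start is 08:15.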